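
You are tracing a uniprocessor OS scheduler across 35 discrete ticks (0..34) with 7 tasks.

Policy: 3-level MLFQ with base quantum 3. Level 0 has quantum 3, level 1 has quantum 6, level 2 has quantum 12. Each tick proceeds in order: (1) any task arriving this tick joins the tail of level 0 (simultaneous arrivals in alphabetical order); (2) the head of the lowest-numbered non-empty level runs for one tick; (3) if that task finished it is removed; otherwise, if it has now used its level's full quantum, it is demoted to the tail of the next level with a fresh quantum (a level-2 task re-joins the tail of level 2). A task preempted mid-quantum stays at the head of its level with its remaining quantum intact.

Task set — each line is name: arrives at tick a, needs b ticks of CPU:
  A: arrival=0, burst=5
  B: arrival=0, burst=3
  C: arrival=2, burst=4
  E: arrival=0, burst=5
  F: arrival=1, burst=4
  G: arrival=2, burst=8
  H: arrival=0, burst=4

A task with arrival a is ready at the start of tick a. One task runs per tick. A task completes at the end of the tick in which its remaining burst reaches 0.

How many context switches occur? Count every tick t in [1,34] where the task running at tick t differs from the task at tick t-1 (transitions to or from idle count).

t=0: L0/L1/L2 = ABEH/-/- → run A
t=1: L0/L1/L2 = ABEHF/-/- → run A
t=2: L0/L1/L2 = ABEHFCG/-/- → run A
t=3: L0/L1/L2 = BEHFCG/A/- → run B
t=4: L0/L1/L2 = BEHFCG/A/- → run B
t=5: L0/L1/L2 = BEHFCG/A/- → run B
t=6: L0/L1/L2 = EHFCG/A/- → run E
t=7: L0/L1/L2 = EHFCG/A/- → run E
t=8: L0/L1/L2 = EHFCG/A/- → run E
t=9: L0/L1/L2 = HFCG/AE/- → run H
t=10: L0/L1/L2 = HFCG/AE/- → run H
t=11: L0/L1/L2 = HFCG/AE/- → run H
t=12: L0/L1/L2 = FCG/AEH/- → run F
t=13: L0/L1/L2 = FCG/AEH/- → run F
t=14: L0/L1/L2 = FCG/AEH/- → run F
t=15: L0/L1/L2 = CG/AEHF/- → run C
t=16: L0/L1/L2 = CG/AEHF/- → run C
t=17: L0/L1/L2 = CG/AEHF/- → run C
t=18: L0/L1/L2 = G/AEHFC/- → run G
t=19: L0/L1/L2 = G/AEHFC/- → run G
t=20: L0/L1/L2 = G/AEHFC/- → run G
t=21: L0/L1/L2 = -/AEHFCG/- → run A
t=22: L0/L1/L2 = -/AEHFCG/- → run A
t=23: L0/L1/L2 = -/EHFCG/- → run E
t=24: L0/L1/L2 = -/EHFCG/- → run E
t=25: L0/L1/L2 = -/HFCG/- → run H
t=26: L0/L1/L2 = -/FCG/- → run F
t=27: L0/L1/L2 = -/CG/- → run C
t=28: L0/L1/L2 = -/G/- → run G
t=29: L0/L1/L2 = -/G/- → run G
t=30: L0/L1/L2 = -/G/- → run G
t=31: L0/L1/L2 = -/G/- → run G
t=32: L0/L1/L2 = -/G/- → run G
t=33: (idle)
t=34: (idle)

context switches = 13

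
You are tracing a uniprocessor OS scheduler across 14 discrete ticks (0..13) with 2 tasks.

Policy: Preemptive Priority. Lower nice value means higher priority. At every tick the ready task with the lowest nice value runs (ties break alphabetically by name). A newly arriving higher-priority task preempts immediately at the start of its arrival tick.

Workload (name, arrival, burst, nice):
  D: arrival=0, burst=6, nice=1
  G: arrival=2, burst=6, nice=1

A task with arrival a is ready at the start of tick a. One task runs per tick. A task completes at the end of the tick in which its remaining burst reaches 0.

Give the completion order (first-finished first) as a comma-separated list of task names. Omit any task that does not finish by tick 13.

t=0: ready={D} → run D
t=1: ready={D} → run D
t=2: ready={D,G} → run D
t=3: ready={D,G} → run D
t=4: ready={D,G} → run D
t=5: ready={D,G} → run D
t=6: ready={G} → run G
t=7: ready={G} → run G
t=8: ready={G} → run G
t=9: ready={G} → run G
t=10: ready={G} → run G
t=11: ready={G} → run G
t=12: (idle)
t=13: (idle)

completion order = D, G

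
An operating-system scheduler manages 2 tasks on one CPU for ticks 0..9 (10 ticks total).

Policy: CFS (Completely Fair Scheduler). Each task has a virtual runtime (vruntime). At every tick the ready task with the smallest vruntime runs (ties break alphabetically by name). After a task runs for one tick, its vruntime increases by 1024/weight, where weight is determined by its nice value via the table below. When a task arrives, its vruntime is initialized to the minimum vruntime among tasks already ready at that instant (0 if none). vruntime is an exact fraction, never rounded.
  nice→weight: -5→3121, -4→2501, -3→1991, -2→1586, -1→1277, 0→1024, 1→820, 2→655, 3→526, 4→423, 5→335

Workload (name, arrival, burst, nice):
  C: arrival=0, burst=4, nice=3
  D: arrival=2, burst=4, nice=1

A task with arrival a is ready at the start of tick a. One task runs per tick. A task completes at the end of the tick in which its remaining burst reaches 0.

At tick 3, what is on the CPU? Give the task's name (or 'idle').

t=0: vr[C=0] → run C
t=1: vr[C=512/263] → run C
t=2: vr[C=1024/263 D=1024/263] → run C
t=3: vr[C=1536/263 D=1024/263] → run D
t=4: vr[C=1536/263 D=277248/53915] → run D
t=5: vr[C=1536/263 D=344576/53915] → run C
t=6: vr[D=344576/53915] → run D
t=7: vr[D=411904/53915] → run D
t=8: (idle)
t=9: (idle)

running at tick 3 = D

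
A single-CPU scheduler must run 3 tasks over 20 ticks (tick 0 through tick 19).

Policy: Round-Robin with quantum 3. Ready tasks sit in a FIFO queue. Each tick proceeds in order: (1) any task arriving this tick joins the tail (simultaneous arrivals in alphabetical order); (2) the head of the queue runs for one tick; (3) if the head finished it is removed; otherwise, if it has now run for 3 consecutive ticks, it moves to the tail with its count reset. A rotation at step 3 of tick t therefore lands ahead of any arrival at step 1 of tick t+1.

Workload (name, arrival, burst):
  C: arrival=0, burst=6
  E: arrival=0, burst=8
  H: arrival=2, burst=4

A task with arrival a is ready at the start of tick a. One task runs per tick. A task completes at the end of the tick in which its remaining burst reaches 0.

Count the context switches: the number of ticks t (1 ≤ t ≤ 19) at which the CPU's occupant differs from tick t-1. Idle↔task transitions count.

context switches = 7

t=0: queue=[C,E] q_used=0 → run C
t=1: queue=[C,E] q_used=1 → run C
t=2: queue=[C,E,H] q_used=2 → run C
t=3: queue=[E,H,C] q_used=0 → run E
t=4: queue=[E,H,C] q_used=1 → run E
t=5: queue=[E,H,C] q_used=2 → run E
t=6: queue=[H,C,E] q_used=0 → run H
t=7: queue=[H,C,E] q_used=1 → run H
t=8: queue=[H,C,E] q_used=2 → run H
t=9: queue=[C,E,H] q_used=0 → run C
t=10: queue=[C,E,H] q_used=1 → run C
t=11: queue=[C,E,H] q_used=2 → run C
t=12: queue=[E,H] q_used=0 → run E
t=13: queue=[E,H] q_used=1 → run E
t=14: queue=[E,H] q_used=2 → run E
t=15: queue=[H,E] q_used=0 → run H
t=16: queue=[E] q_used=0 → run E
t=17: queue=[E] q_used=1 → run E
t=18: (idle)
t=19: (idle)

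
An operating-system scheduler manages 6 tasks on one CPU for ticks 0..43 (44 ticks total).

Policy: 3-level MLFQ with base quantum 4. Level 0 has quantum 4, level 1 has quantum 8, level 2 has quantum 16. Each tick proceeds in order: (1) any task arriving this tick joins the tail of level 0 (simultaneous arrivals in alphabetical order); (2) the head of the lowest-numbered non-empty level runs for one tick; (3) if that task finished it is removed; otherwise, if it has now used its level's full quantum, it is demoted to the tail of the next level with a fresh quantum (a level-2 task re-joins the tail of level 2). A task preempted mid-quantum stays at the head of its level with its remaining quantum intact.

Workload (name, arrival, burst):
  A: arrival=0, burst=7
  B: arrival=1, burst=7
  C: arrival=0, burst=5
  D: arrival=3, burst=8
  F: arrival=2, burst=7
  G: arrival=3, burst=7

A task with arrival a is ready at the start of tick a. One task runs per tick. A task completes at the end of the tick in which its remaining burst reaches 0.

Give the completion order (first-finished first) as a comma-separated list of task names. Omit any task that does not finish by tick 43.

completion order = A, C, B, F, D, G

t=0: L0/L1/L2 = AC/-/- → run A
t=1: L0/L1/L2 = ACB/-/- → run A
t=2: L0/L1/L2 = ACBF/-/- → run A
t=3: L0/L1/L2 = ACBFDG/-/- → run A
t=4: L0/L1/L2 = CBFDG/A/- → run C
t=5: L0/L1/L2 = CBFDG/A/- → run C
t=6: L0/L1/L2 = CBFDG/A/- → run C
t=7: L0/L1/L2 = CBFDG/A/- → run C
t=8: L0/L1/L2 = BFDG/AC/- → run B
t=9: L0/L1/L2 = BFDG/AC/- → run B
t=10: L0/L1/L2 = BFDG/AC/- → run B
t=11: L0/L1/L2 = BFDG/AC/- → run B
t=12: L0/L1/L2 = FDG/ACB/- → run F
t=13: L0/L1/L2 = FDG/ACB/- → run F
t=14: L0/L1/L2 = FDG/ACB/- → run F
t=15: L0/L1/L2 = FDG/ACB/- → run F
t=16: L0/L1/L2 = DG/ACBF/- → run D
t=17: L0/L1/L2 = DG/ACBF/- → run D
t=18: L0/L1/L2 = DG/ACBF/- → run D
t=19: L0/L1/L2 = DG/ACBF/- → run D
t=20: L0/L1/L2 = G/ACBFD/- → run G
t=21: L0/L1/L2 = G/ACBFD/- → run G
t=22: L0/L1/L2 = G/ACBFD/- → run G
t=23: L0/L1/L2 = G/ACBFD/- → run G
t=24: L0/L1/L2 = -/ACBFDG/- → run A
t=25: L0/L1/L2 = -/ACBFDG/- → run A
t=26: L0/L1/L2 = -/ACBFDG/- → run A
t=27: L0/L1/L2 = -/CBFDG/- → run C
t=28: L0/L1/L2 = -/BFDG/- → run B
t=29: L0/L1/L2 = -/BFDG/- → run B
t=30: L0/L1/L2 = -/BFDG/- → run B
t=31: L0/L1/L2 = -/FDG/- → run F
t=32: L0/L1/L2 = -/FDG/- → run F
t=33: L0/L1/L2 = -/FDG/- → run F
t=34: L0/L1/L2 = -/DG/- → run D
t=35: L0/L1/L2 = -/DG/- → run D
t=36: L0/L1/L2 = -/DG/- → run D
t=37: L0/L1/L2 = -/DG/- → run D
t=38: L0/L1/L2 = -/G/- → run G
t=39: L0/L1/L2 = -/G/- → run G
t=40: L0/L1/L2 = -/G/- → run G
t=41: (idle)
t=42: (idle)
t=43: (idle)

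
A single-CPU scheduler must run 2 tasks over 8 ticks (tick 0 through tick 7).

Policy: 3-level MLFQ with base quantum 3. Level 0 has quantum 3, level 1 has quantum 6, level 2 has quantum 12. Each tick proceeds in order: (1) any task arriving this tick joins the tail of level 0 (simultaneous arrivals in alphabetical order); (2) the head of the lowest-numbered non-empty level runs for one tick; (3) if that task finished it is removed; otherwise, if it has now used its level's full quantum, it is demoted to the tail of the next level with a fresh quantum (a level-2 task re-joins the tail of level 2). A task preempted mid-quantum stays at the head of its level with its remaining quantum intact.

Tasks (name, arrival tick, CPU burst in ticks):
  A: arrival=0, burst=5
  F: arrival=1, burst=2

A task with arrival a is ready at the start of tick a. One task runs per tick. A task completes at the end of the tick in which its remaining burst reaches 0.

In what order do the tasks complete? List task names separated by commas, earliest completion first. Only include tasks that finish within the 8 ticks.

completion order = F, A

t=0: L0/L1/L2 = A/-/- → run A
t=1: L0/L1/L2 = AF/-/- → run A
t=2: L0/L1/L2 = AF/-/- → run A
t=3: L0/L1/L2 = F/A/- → run F
t=4: L0/L1/L2 = F/A/- → run F
t=5: L0/L1/L2 = -/A/- → run A
t=6: L0/L1/L2 = -/A/- → run A
t=7: (idle)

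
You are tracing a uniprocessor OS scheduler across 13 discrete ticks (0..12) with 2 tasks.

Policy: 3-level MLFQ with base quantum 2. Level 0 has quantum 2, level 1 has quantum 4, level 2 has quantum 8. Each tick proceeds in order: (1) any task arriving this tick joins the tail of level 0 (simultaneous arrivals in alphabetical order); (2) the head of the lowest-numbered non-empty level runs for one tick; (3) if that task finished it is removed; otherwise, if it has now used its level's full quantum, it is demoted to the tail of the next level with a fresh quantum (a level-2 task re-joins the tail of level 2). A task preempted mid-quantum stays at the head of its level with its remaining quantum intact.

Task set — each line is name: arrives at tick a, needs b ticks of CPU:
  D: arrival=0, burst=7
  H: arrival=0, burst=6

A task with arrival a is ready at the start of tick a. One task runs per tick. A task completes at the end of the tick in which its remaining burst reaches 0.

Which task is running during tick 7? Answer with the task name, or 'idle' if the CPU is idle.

t=0: L0/L1/L2 = DH/-/- → run D
t=1: L0/L1/L2 = DH/-/- → run D
t=2: L0/L1/L2 = H/D/- → run H
t=3: L0/L1/L2 = H/D/- → run H
t=4: L0/L1/L2 = -/DH/- → run D
t=5: L0/L1/L2 = -/DH/- → run D
t=6: L0/L1/L2 = -/DH/- → run D
t=7: L0/L1/L2 = -/DH/- → run D
t=8: L0/L1/L2 = -/H/D → run H
t=9: L0/L1/L2 = -/H/D → run H
t=10: L0/L1/L2 = -/H/D → run H
t=11: L0/L1/L2 = -/H/D → run H
t=12: L0/L1/L2 = -/-/D → run D

running at tick 7 = D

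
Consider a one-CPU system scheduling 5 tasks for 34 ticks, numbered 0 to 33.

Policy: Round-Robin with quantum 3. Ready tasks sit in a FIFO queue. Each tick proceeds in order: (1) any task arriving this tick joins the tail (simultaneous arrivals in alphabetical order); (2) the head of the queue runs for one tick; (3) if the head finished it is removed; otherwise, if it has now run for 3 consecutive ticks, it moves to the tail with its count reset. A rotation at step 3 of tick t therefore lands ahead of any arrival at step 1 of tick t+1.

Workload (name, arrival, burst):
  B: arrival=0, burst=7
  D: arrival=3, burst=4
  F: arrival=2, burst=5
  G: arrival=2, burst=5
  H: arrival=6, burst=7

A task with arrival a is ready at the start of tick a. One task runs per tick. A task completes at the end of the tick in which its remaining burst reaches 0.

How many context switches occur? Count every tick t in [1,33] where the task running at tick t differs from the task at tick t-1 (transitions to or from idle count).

context switches = 11

t=0: queue=[B] q_used=0 → run B
t=1: queue=[B] q_used=1 → run B
t=2: queue=[B,F,G] q_used=2 → run B
t=3: queue=[F,G,B,D] q_used=0 → run F
t=4: queue=[F,G,B,D] q_used=1 → run F
t=5: queue=[F,G,B,D] q_used=2 → run F
t=6: queue=[G,B,D,F,H] q_used=0 → run G
t=7: queue=[G,B,D,F,H] q_used=1 → run G
t=8: queue=[G,B,D,F,H] q_used=2 → run G
t=9: queue=[B,D,F,H,G] q_used=0 → run B
t=10: queue=[B,D,F,H,G] q_used=1 → run B
t=11: queue=[B,D,F,H,G] q_used=2 → run B
t=12: queue=[D,F,H,G,B] q_used=0 → run D
t=13: queue=[D,F,H,G,B] q_used=1 → run D
t=14: queue=[D,F,H,G,B] q_used=2 → run D
t=15: queue=[F,H,G,B,D] q_used=0 → run F
t=16: queue=[F,H,G,B,D] q_used=1 → run F
t=17: queue=[H,G,B,D] q_used=0 → run H
t=18: queue=[H,G,B,D] q_used=1 → run H
t=19: queue=[H,G,B,D] q_used=2 → run H
t=20: queue=[G,B,D,H] q_used=0 → run G
t=21: queue=[G,B,D,H] q_used=1 → run G
t=22: queue=[B,D,H] q_used=0 → run B
t=23: queue=[D,H] q_used=0 → run D
t=24: queue=[H] q_used=0 → run H
t=25: queue=[H] q_used=1 → run H
t=26: queue=[H] q_used=2 → run H
t=27: queue=[H] q_used=0 → run H
t=28: (idle)
t=29: (idle)
t=30: (idle)
t=31: (idle)
t=32: (idle)
t=33: (idle)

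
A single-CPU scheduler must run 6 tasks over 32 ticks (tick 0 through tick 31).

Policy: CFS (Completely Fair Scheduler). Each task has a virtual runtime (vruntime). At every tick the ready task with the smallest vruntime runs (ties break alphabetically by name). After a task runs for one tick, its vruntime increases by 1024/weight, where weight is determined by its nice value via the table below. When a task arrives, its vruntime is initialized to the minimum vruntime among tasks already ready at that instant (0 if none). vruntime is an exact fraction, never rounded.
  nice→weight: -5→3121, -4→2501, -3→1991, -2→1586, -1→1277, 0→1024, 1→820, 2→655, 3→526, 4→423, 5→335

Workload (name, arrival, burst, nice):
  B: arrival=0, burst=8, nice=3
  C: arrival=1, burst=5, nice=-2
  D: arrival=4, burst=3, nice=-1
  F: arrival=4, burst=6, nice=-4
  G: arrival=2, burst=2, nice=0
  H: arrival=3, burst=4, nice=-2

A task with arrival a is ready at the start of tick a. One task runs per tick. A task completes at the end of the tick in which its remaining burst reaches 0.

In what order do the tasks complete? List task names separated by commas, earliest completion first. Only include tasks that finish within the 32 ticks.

completion order = G, D, H, F, C, B

t=0: vr[B=0] → run B
t=1: vr[B=512/263 C=512/263] → run B
t=2: vr[B=1024/263 C=512/263 G=512/263] → run C
t=3: vr[B=1024/263 C=540672/208559 G=512/263 H=512/263] → run G
t=4: vr[B=1024/263 C=540672/208559 D=512/263 F=512/263 G=775/263 H=512/263] → run D
t=5: vr[B=1024/263 C=540672/208559 D=923136/335851 F=512/263 G=775/263 H=512/263] → run F
t=6: vr[B=1024/263 C=540672/208559 D=923136/335851 F=1549824/657763 G=775/263 H=512/263] → run H
t=7: vr[B=1024/263 C=540672/208559 D=923136/335851 F=1549824/657763 G=775/263 H=540672/208559] → run F
t=8: vr[B=1024/263 C=540672/208559 D=923136/335851 F=1819136/657763 G=775/263 H=540672/208559] → run C
t=9: vr[B=1024/263 C=675328/208559 D=923136/335851 F=1819136/657763 G=775/263 H=540672/208559] → run H
t=10: vr[B=1024/263 C=675328/208559 D=923136/335851 F=1819136/657763 G=775/263 H=675328/208559] → run D
t=11: vr[B=1024/263 C=675328/208559 D=1192448/335851 F=1819136/657763 G=775/263 H=675328/208559] → run F
t=12: vr[B=1024/263 C=675328/208559 D=1192448/335851 F=2088448/657763 G=775/263 H=675328/208559] → run G
t=13: vr[B=1024/263 C=675328/208559 D=1192448/335851 F=2088448/657763 H=675328/208559] → run F
t=14: vr[B=1024/263 C=675328/208559 D=1192448/335851 F=2357760/657763 H=675328/208559] → run C
t=15: vr[B=1024/263 C=809984/208559 D=1192448/335851 F=2357760/657763 H=675328/208559] → run H
t=16: vr[B=1024/263 C=809984/208559 D=1192448/335851 F=2357760/657763 H=809984/208559] → run D
t=17: vr[B=1024/263 C=809984/208559 F=2357760/657763 H=809984/208559] → run F
t=18: vr[B=1024/263 C=809984/208559 F=2627072/657763 H=809984/208559] → run C
t=19: vr[B=1024/263 C=944640/208559 F=2627072/657763 H=809984/208559] → run H
t=20: vr[B=1024/263 C=944640/208559 F=2627072/657763] → run B
t=21: vr[B=1536/263 C=944640/208559 F=2627072/657763] → run F
t=22: vr[B=1536/263 C=944640/208559] → run C
t=23: vr[B=1536/263] → run B
t=24: vr[B=2048/263] → run B
t=25: vr[B=2560/263] → run B
t=26: vr[B=3072/263] → run B
t=27: vr[B=3584/263] → run B
t=28: (idle)
t=29: (idle)
t=30: (idle)
t=31: (idle)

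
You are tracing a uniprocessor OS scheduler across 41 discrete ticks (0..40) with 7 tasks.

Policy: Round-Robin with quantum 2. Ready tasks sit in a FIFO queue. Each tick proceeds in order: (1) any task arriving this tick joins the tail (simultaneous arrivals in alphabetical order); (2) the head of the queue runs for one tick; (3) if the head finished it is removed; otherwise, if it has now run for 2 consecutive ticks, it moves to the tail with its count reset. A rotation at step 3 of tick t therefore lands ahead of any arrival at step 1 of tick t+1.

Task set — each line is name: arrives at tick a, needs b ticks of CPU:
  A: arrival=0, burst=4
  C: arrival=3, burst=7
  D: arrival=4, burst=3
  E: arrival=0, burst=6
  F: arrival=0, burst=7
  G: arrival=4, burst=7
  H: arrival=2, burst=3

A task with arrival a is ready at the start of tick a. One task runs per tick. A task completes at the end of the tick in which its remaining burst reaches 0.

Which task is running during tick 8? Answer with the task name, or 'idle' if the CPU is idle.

running at tick 8 = H

t=0: queue=[A,E,F] q_used=0 → run A
t=1: queue=[A,E,F] q_used=1 → run A
t=2: queue=[E,F,A,H] q_used=0 → run E
t=3: queue=[E,F,A,H,C] q_used=1 → run E
t=4: queue=[F,A,H,C,E,D,G] q_used=0 → run F
t=5: queue=[F,A,H,C,E,D,G] q_used=1 → run F
t=6: queue=[A,H,C,E,D,G,F] q_used=0 → run A
t=7: queue=[A,H,C,E,D,G,F] q_used=1 → run A
t=8: queue=[H,C,E,D,G,F] q_used=0 → run H
t=9: queue=[H,C,E,D,G,F] q_used=1 → run H
t=10: queue=[C,E,D,G,F,H] q_used=0 → run C
t=11: queue=[C,E,D,G,F,H] q_used=1 → run C
t=12: queue=[E,D,G,F,H,C] q_used=0 → run E
t=13: queue=[E,D,G,F,H,C] q_used=1 → run E
t=14: queue=[D,G,F,H,C,E] q_used=0 → run D
t=15: queue=[D,G,F,H,C,E] q_used=1 → run D
t=16: queue=[G,F,H,C,E,D] q_used=0 → run G
t=17: queue=[G,F,H,C,E,D] q_used=1 → run G
t=18: queue=[F,H,C,E,D,G] q_used=0 → run F
t=19: queue=[F,H,C,E,D,G] q_used=1 → run F
t=20: queue=[H,C,E,D,G,F] q_used=0 → run H
t=21: queue=[C,E,D,G,F] q_used=0 → run C
t=22: queue=[C,E,D,G,F] q_used=1 → run C
t=23: queue=[E,D,G,F,C] q_used=0 → run E
t=24: queue=[E,D,G,F,C] q_used=1 → run E
t=25: queue=[D,G,F,C] q_used=0 → run D
t=26: queue=[G,F,C] q_used=0 → run G
t=27: queue=[G,F,C] q_used=1 → run G
t=28: queue=[F,C,G] q_used=0 → run F
t=29: queue=[F,C,G] q_used=1 → run F
t=30: queue=[C,G,F] q_used=0 → run C
t=31: queue=[C,G,F] q_used=1 → run C
t=32: queue=[G,F,C] q_used=0 → run G
t=33: queue=[G,F,C] q_used=1 → run G
t=34: queue=[F,C,G] q_used=0 → run F
t=35: queue=[C,G] q_used=0 → run C
t=36: queue=[G] q_used=0 → run G
t=37: (idle)
t=38: (idle)
t=39: (idle)
t=40: (idle)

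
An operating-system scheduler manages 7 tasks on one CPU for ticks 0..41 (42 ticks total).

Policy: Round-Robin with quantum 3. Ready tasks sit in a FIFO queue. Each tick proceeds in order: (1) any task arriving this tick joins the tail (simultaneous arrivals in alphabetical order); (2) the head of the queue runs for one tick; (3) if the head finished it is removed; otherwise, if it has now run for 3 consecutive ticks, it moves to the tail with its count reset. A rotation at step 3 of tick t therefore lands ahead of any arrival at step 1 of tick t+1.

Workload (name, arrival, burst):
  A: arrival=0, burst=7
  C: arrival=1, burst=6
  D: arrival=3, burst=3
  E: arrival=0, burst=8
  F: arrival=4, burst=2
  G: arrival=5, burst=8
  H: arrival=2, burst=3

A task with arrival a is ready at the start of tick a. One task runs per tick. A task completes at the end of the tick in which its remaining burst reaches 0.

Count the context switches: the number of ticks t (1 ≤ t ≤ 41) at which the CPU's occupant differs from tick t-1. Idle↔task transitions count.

t=0: queue=[A,E] q_used=0 → run A
t=1: queue=[A,E,C] q_used=1 → run A
t=2: queue=[A,E,C,H] q_used=2 → run A
t=3: queue=[E,C,H,A,D] q_used=0 → run E
t=4: queue=[E,C,H,A,D,F] q_used=1 → run E
t=5: queue=[E,C,H,A,D,F,G] q_used=2 → run E
t=6: queue=[C,H,A,D,F,G,E] q_used=0 → run C
t=7: queue=[C,H,A,D,F,G,E] q_used=1 → run C
t=8: queue=[C,H,A,D,F,G,E] q_used=2 → run C
t=9: queue=[H,A,D,F,G,E,C] q_used=0 → run H
t=10: queue=[H,A,D,F,G,E,C] q_used=1 → run H
t=11: queue=[H,A,D,F,G,E,C] q_used=2 → run H
t=12: queue=[A,D,F,G,E,C] q_used=0 → run A
t=13: queue=[A,D,F,G,E,C] q_used=1 → run A
t=14: queue=[A,D,F,G,E,C] q_used=2 → run A
t=15: queue=[D,F,G,E,C,A] q_used=0 → run D
t=16: queue=[D,F,G,E,C,A] q_used=1 → run D
t=17: queue=[D,F,G,E,C,A] q_used=2 → run D
t=18: queue=[F,G,E,C,A] q_used=0 → run F
t=19: queue=[F,G,E,C,A] q_used=1 → run F
t=20: queue=[G,E,C,A] q_used=0 → run G
t=21: queue=[G,E,C,A] q_used=1 → run G
t=22: queue=[G,E,C,A] q_used=2 → run G
t=23: queue=[E,C,A,G] q_used=0 → run E
t=24: queue=[E,C,A,G] q_used=1 → run E
t=25: queue=[E,C,A,G] q_used=2 → run E
t=26: queue=[C,A,G,E] q_used=0 → run C
t=27: queue=[C,A,G,E] q_used=1 → run C
t=28: queue=[C,A,G,E] q_used=2 → run C
t=29: queue=[A,G,E] q_used=0 → run A
t=30: queue=[G,E] q_used=0 → run G
t=31: queue=[G,E] q_used=1 → run G
t=32: queue=[G,E] q_used=2 → run G
t=33: queue=[E,G] q_used=0 → run E
t=34: queue=[E,G] q_used=1 → run E
t=35: queue=[G] q_used=0 → run G
t=36: queue=[G] q_used=1 → run G
t=37: (idle)
t=38: (idle)
t=39: (idle)
t=40: (idle)
t=41: (idle)

context switches = 14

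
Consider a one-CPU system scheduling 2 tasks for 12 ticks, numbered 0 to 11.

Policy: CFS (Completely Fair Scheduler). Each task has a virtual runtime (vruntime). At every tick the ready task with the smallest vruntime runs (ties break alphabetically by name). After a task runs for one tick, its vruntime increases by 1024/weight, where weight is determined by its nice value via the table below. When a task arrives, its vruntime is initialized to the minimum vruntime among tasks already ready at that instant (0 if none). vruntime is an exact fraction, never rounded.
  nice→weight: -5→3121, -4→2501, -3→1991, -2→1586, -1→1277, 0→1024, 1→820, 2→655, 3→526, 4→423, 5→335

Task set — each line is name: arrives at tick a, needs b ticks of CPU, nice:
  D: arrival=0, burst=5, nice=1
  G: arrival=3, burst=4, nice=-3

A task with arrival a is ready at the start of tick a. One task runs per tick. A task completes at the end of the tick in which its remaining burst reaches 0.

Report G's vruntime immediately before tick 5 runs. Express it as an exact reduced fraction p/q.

t=0: vr[D=0] → run D
t=1: vr[D=256/205] → run D
t=2: vr[D=512/205] → run D
t=3: vr[D=768/205 G=768/205] → run D
t=4: vr[D=1024/205 G=768/205] → run G
t=5: vr[D=1024/205 G=1739008/408155] → run G
t=6: vr[D=1024/205 G=1948928/408155] → run G
t=7: vr[D=1024/205 G=2158848/408155] → run D
t=8: vr[G=2158848/408155] → run G
t=9: (idle)
t=10: (idle)
t=11: (idle)

vruntime(G, start of tick 5) = 1739008/408155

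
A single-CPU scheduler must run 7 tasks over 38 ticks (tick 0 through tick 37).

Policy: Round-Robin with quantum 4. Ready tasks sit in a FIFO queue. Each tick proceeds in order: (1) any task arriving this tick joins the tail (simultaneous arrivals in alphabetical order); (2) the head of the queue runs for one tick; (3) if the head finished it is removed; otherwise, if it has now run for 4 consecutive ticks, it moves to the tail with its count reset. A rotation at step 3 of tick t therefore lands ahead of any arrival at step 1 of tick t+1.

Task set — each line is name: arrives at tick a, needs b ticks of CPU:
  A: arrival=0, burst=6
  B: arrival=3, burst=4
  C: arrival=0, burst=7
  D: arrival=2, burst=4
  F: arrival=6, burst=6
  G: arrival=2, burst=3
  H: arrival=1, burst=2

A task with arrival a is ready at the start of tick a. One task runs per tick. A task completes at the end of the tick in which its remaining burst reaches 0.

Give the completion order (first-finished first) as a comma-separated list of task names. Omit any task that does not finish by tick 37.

t=0: queue=[A,C] q_used=0 → run A
t=1: queue=[A,C,H] q_used=1 → run A
t=2: queue=[A,C,H,D,G] q_used=2 → run A
t=3: queue=[A,C,H,D,G,B] q_used=3 → run A
t=4: queue=[C,H,D,G,B,A] q_used=0 → run C
t=5: queue=[C,H,D,G,B,A] q_used=1 → run C
t=6: queue=[C,H,D,G,B,A,F] q_used=2 → run C
t=7: queue=[C,H,D,G,B,A,F] q_used=3 → run C
t=8: queue=[H,D,G,B,A,F,C] q_used=0 → run H
t=9: queue=[H,D,G,B,A,F,C] q_used=1 → run H
t=10: queue=[D,G,B,A,F,C] q_used=0 → run D
t=11: queue=[D,G,B,A,F,C] q_used=1 → run D
t=12: queue=[D,G,B,A,F,C] q_used=2 → run D
t=13: queue=[D,G,B,A,F,C] q_used=3 → run D
t=14: queue=[G,B,A,F,C] q_used=0 → run G
t=15: queue=[G,B,A,F,C] q_used=1 → run G
t=16: queue=[G,B,A,F,C] q_used=2 → run G
t=17: queue=[B,A,F,C] q_used=0 → run B
t=18: queue=[B,A,F,C] q_used=1 → run B
t=19: queue=[B,A,F,C] q_used=2 → run B
t=20: queue=[B,A,F,C] q_used=3 → run B
t=21: queue=[A,F,C] q_used=0 → run A
t=22: queue=[A,F,C] q_used=1 → run A
t=23: queue=[F,C] q_used=0 → run F
t=24: queue=[F,C] q_used=1 → run F
t=25: queue=[F,C] q_used=2 → run F
t=26: queue=[F,C] q_used=3 → run F
t=27: queue=[C,F] q_used=0 → run C
t=28: queue=[C,F] q_used=1 → run C
t=29: queue=[C,F] q_used=2 → run C
t=30: queue=[F] q_used=0 → run F
t=31: queue=[F] q_used=1 → run F
t=32: (idle)
t=33: (idle)
t=34: (idle)
t=35: (idle)
t=36: (idle)
t=37: (idle)

completion order = H, D, G, B, A, C, F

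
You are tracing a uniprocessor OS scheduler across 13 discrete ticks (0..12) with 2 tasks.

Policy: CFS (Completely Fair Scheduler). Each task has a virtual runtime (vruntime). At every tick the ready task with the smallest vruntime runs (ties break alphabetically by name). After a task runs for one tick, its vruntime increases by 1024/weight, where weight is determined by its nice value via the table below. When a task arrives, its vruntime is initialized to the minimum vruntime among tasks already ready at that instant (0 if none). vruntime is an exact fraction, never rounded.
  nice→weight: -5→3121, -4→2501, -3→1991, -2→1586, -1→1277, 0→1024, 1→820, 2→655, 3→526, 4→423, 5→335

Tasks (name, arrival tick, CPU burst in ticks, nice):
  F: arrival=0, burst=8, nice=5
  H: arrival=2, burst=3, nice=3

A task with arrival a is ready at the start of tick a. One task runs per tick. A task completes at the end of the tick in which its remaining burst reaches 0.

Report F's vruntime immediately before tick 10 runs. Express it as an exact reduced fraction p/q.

vruntime(F, start of tick 10) = 7168/335

t=0: vr[F=0] → run F
t=1: vr[F=1024/335] → run F
t=2: vr[F=2048/335 H=2048/335] → run F
t=3: vr[F=3072/335 H=2048/335] → run H
t=4: vr[F=3072/335 H=710144/88105] → run H
t=5: vr[F=3072/335 H=881664/88105] → run F
t=6: vr[F=4096/335 H=881664/88105] → run H
t=7: vr[F=4096/335] → run F
t=8: vr[F=1024/67] → run F
t=9: vr[F=6144/335] → run F
t=10: vr[F=7168/335] → run F
t=11: (idle)
t=12: (idle)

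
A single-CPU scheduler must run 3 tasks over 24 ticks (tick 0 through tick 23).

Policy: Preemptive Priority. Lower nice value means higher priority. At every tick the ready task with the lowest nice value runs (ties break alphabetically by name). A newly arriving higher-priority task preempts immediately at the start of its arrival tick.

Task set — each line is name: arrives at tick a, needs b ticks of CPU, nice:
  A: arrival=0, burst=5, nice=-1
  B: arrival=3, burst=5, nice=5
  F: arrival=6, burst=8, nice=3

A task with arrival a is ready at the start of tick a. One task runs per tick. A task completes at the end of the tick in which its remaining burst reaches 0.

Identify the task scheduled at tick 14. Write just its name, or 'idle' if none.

t=0: ready={A} → run A
t=1: ready={A} → run A
t=2: ready={A} → run A
t=3: ready={A,B} → run A
t=4: ready={A,B} → run A
t=5: ready={B} → run B
t=6: ready={B,F} → run F
t=7: ready={B,F} → run F
t=8: ready={B,F} → run F
t=9: ready={B,F} → run F
t=10: ready={B,F} → run F
t=11: ready={B,F} → run F
t=12: ready={B,F} → run F
t=13: ready={B,F} → run F
t=14: ready={B} → run B
t=15: ready={B} → run B
t=16: ready={B} → run B
t=17: ready={B} → run B
t=18: (idle)
t=19: (idle)
t=20: (idle)
t=21: (idle)
t=22: (idle)
t=23: (idle)

running at tick 14 = B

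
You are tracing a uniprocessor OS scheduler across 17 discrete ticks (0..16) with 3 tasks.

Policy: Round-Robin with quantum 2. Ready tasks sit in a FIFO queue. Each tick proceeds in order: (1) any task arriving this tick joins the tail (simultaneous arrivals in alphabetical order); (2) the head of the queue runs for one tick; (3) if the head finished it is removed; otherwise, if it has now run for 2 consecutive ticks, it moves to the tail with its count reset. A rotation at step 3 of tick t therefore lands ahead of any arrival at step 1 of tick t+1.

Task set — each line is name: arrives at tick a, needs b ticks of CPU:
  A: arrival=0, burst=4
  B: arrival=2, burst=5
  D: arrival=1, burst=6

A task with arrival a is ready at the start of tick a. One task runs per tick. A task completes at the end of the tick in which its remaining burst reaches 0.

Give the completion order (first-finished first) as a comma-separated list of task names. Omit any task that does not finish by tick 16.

completion order = A, D, B

t=0: queue=[A] q_used=0 → run A
t=1: queue=[A,D] q_used=1 → run A
t=2: queue=[D,A,B] q_used=0 → run D
t=3: queue=[D,A,B] q_used=1 → run D
t=4: queue=[A,B,D] q_used=0 → run A
t=5: queue=[A,B,D] q_used=1 → run A
t=6: queue=[B,D] q_used=0 → run B
t=7: queue=[B,D] q_used=1 → run B
t=8: queue=[D,B] q_used=0 → run D
t=9: queue=[D,B] q_used=1 → run D
t=10: queue=[B,D] q_used=0 → run B
t=11: queue=[B,D] q_used=1 → run B
t=12: queue=[D,B] q_used=0 → run D
t=13: queue=[D,B] q_used=1 → run D
t=14: queue=[B] q_used=0 → run B
t=15: (idle)
t=16: (idle)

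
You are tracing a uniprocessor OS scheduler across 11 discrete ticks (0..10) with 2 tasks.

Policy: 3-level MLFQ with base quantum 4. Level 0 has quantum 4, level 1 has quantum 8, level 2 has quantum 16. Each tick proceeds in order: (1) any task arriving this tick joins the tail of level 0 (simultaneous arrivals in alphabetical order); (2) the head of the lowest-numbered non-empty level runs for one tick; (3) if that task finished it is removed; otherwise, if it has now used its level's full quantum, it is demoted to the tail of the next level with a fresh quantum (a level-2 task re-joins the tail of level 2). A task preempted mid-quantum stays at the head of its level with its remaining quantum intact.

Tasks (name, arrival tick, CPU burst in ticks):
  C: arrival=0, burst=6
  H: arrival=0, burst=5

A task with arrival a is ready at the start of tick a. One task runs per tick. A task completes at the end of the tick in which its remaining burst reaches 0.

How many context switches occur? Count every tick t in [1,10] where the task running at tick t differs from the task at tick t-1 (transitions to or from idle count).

context switches = 3

t=0: L0/L1/L2 = CH/-/- → run C
t=1: L0/L1/L2 = CH/-/- → run C
t=2: L0/L1/L2 = CH/-/- → run C
t=3: L0/L1/L2 = CH/-/- → run C
t=4: L0/L1/L2 = H/C/- → run H
t=5: L0/L1/L2 = H/C/- → run H
t=6: L0/L1/L2 = H/C/- → run H
t=7: L0/L1/L2 = H/C/- → run H
t=8: L0/L1/L2 = -/CH/- → run C
t=9: L0/L1/L2 = -/CH/- → run C
t=10: L0/L1/L2 = -/H/- → run H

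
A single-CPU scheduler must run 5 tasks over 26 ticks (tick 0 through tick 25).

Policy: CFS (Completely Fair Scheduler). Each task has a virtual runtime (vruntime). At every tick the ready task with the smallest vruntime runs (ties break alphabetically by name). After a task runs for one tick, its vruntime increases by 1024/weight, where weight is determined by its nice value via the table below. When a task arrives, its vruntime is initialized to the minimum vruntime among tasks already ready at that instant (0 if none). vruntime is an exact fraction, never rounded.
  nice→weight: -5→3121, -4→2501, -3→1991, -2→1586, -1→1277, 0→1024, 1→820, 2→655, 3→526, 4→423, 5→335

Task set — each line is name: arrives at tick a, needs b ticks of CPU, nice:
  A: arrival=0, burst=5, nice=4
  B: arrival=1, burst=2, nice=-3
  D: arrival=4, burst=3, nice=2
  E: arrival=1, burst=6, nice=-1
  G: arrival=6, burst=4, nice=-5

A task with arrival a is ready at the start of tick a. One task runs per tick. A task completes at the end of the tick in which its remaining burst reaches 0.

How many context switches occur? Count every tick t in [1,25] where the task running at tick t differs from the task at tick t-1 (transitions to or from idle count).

t=0: vr[A=0] → run A
t=1: vr[A=1024/423 B=1024/423 E=1024/423] → run A
t=2: vr[A=2048/423 B=1024/423 E=1024/423] → run B
t=3: vr[A=2048/423 B=2471936/842193 E=1024/423] → run E
t=4: vr[A=2048/423 B=2471936/842193 D=2471936/842193 E=1740800/540171] → run B
t=5: vr[A=2048/423 D=2471936/842193 E=1740800/540171] → run D
t=6: vr[A=2048/423 D=2481523712/551636415 E=1740800/540171 G=1740800/540171] → run E
t=7: vr[A=2048/423 D=2481523712/551636415 E=2173952/540171 G=1740800/540171] → run G
t=8: vr[A=2048/423 D=2481523712/551636415 E=2173952/540171 G=5986171904/1685873691] → run G
t=9: vr[A=2048/423 D=2481523712/551636415 E=2173952/540171 G=6539307008/1685873691] → run G
t=10: vr[A=2048/423 D=2481523712/551636415 E=2173952/540171 G=7092442112/1685873691] → run E
t=11: vr[A=2048/423 D=2481523712/551636415 E=2607104/540171 G=7092442112/1685873691] → run G
t=12: vr[A=2048/423 D=2481523712/551636415 E=2607104/540171] → run D
t=13: vr[A=2048/423 D=3343929344/551636415 E=2607104/540171] → run E
t=14: vr[A=2048/423 D=3343929344/551636415 E=3040256/540171] → run A
t=15: vr[A=1024/141 D=3343929344/551636415 E=3040256/540171] → run E
t=16: vr[A=1024/141 D=3343929344/551636415 E=3473408/540171] → run D
t=17: vr[A=1024/141 E=3473408/540171] → run E
t=18: vr[A=1024/141] → run A
t=19: vr[A=4096/423] → run A
t=20: (idle)
t=21: (idle)
t=22: (idle)
t=23: (idle)
t=24: (idle)
t=25: (idle)

context switches = 16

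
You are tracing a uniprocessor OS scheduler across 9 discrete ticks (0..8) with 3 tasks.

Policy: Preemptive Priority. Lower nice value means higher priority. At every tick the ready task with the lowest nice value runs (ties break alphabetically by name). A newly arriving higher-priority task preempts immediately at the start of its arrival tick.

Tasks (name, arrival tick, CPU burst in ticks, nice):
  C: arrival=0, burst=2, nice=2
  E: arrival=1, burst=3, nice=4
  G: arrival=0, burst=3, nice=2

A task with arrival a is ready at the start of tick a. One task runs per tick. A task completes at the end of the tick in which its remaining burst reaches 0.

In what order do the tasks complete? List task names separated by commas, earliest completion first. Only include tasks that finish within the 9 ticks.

t=0: ready={C,G} → run C
t=1: ready={C,E,G} → run C
t=2: ready={E,G} → run G
t=3: ready={E,G} → run G
t=4: ready={E,G} → run G
t=5: ready={E} → run E
t=6: ready={E} → run E
t=7: ready={E} → run E
t=8: (idle)

completion order = C, G, E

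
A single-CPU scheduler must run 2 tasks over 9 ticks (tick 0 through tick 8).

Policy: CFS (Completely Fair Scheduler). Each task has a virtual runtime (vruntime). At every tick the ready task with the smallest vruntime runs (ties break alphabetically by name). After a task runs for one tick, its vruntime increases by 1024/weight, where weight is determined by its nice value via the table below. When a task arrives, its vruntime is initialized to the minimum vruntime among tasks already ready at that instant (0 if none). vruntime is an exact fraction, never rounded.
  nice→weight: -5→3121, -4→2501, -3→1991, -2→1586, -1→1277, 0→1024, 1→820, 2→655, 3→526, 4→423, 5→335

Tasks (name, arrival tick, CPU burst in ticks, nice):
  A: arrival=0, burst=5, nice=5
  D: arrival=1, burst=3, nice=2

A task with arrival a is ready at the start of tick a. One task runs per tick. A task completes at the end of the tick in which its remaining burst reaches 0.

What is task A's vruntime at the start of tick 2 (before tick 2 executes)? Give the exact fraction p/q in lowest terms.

vruntime(A, start of tick 2) = 2048/335

t=0: vr[A=0] → run A
t=1: vr[A=1024/335 D=1024/335] → run A
t=2: vr[A=2048/335 D=1024/335] → run D
t=3: vr[A=2048/335 D=202752/43885] → run D
t=4: vr[A=2048/335 D=54272/8777] → run A
t=5: vr[A=3072/335 D=54272/8777] → run D
t=6: vr[A=3072/335] → run A
t=7: vr[A=4096/335] → run A
t=8: (idle)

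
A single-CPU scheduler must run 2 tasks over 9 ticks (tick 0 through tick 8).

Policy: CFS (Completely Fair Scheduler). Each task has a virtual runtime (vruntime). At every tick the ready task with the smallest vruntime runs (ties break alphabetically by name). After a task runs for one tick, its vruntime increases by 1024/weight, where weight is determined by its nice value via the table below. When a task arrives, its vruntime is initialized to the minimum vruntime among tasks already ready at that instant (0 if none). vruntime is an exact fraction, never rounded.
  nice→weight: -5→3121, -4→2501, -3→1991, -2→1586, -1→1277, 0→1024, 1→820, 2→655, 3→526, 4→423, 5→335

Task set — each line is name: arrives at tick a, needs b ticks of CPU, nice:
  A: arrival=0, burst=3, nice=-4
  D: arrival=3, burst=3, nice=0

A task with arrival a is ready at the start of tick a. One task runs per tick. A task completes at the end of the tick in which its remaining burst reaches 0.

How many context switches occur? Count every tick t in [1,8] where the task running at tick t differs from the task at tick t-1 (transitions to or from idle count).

context switches = 2

t=0: vr[A=0] → run A
t=1: vr[A=1024/2501] → run A
t=2: vr[A=2048/2501] → run A
t=3: vr[D=0] → run D
t=4: vr[D=1] → run D
t=5: vr[D=2] → run D
t=6: (idle)
t=7: (idle)
t=8: (idle)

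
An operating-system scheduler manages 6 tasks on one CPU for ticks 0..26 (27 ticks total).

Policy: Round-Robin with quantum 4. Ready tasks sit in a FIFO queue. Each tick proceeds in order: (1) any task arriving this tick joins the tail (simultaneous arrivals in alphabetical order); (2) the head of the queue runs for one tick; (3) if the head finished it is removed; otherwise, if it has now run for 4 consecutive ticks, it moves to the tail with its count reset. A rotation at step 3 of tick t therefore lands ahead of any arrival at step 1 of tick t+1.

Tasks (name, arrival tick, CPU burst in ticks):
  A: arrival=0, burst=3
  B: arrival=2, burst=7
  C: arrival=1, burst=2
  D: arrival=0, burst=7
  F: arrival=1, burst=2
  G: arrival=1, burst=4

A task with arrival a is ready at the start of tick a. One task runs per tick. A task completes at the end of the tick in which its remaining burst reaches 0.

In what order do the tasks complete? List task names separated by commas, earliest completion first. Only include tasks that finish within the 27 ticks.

t=0: queue=[A,D] q_used=0 → run A
t=1: queue=[A,D,C,F,G] q_used=1 → run A
t=2: queue=[A,D,C,F,G,B] q_used=2 → run A
t=3: queue=[D,C,F,G,B] q_used=0 → run D
t=4: queue=[D,C,F,G,B] q_used=1 → run D
t=5: queue=[D,C,F,G,B] q_used=2 → run D
t=6: queue=[D,C,F,G,B] q_used=3 → run D
t=7: queue=[C,F,G,B,D] q_used=0 → run C
t=8: queue=[C,F,G,B,D] q_used=1 → run C
t=9: queue=[F,G,B,D] q_used=0 → run F
t=10: queue=[F,G,B,D] q_used=1 → run F
t=11: queue=[G,B,D] q_used=0 → run G
t=12: queue=[G,B,D] q_used=1 → run G
t=13: queue=[G,B,D] q_used=2 → run G
t=14: queue=[G,B,D] q_used=3 → run G
t=15: queue=[B,D] q_used=0 → run B
t=16: queue=[B,D] q_used=1 → run B
t=17: queue=[B,D] q_used=2 → run B
t=18: queue=[B,D] q_used=3 → run B
t=19: queue=[D,B] q_used=0 → run D
t=20: queue=[D,B] q_used=1 → run D
t=21: queue=[D,B] q_used=2 → run D
t=22: queue=[B] q_used=0 → run B
t=23: queue=[B] q_used=1 → run B
t=24: queue=[B] q_used=2 → run B
t=25: (idle)
t=26: (idle)

completion order = A, C, F, G, D, B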